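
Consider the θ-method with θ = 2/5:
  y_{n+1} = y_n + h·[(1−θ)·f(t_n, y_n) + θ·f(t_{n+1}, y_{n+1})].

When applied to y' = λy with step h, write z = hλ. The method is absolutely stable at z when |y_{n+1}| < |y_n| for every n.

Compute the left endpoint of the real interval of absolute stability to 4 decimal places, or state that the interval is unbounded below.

With y'=λy (z=hλ):
  y_{n+1} = y_n + z·[3/5·y_n + 2/5·y_{n+1}] ⇒ (1 − 2/5z)y_{n+1} = (1 + 3/5z)y_n
  ⇒ R(z) = (1 + 3/5z)/(1 − 2/5z).

Find x<0 with |R(x)|<1.
x=-1.79: |R|=0.0431
R=−1: 1+3/5x = −1+2/5x ⇒ -1/5x=2 ⇒ x=2/(-1/5)=-10.0000
Confirm numerically:
  x=-8.663: |R|=0.94011 <1
  x=-7.941: |R|=0.90140 <1
  x=-7.283: |R|=0.86114 <1
  x=-10.596: |R|=1.02276 >1
  x=-10.420: |R|=1.01625 >1
  x=-10.277: |R|=1.01084 >1
So |R|<1 on (-10.0000, 0).

left endpoint -10.0000.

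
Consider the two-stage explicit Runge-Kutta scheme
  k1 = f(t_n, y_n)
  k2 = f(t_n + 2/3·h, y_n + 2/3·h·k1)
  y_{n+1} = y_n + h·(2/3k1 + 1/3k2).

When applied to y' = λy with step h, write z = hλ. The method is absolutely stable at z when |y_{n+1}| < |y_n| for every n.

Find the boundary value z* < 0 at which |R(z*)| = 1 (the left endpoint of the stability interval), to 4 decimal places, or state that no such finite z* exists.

z* = -4.5000.

On y'=λy, z=hλ:
  k1=λy_n ⇒ h·k1=z·y_n;  k2=λ(1+2/3z)y_n ⇒ h·k2=z(1+2/3z)y_n
  y_{n+1}/y_n = 1 + 2/3z + 1/3z(1+2/3z) = 1 + z + 2/9z²
  ⇒ R(z) = 1 + z + 2/9z².

Solve |R(x)|<1 on ℝ⁻.
x=-0.42: |R|=0.6192
R=1: x+2/9x²=0 ⇒ x=−9/2=-4.5000; min R=1−1/(4·2/9)=-0.1250>−1
Confirm numerically:
  x=-3.745: |R|=0.37167 <1
  x=-2.734: |R|=0.07294 <1
  x=-2.070: |R|=0.11780 <1
  x=-1.851: |R|=0.08962 <1
  x=-4.759: |R|=1.27391 >1
  x=-4.735: |R|=1.24727 >1
So |R|<1 on (-4.5000, 0).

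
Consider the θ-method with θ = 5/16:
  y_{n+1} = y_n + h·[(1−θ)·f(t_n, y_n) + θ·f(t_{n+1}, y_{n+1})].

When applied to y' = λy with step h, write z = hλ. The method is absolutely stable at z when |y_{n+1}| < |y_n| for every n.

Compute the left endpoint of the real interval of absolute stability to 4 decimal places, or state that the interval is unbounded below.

z* = -5.3333.

With y'=λy (z=hλ):
  y_{n+1} = y_n + z·[11/16·y_n + 5/16·y_{n+1}] ⇒ (1 − 5/16z)y_{n+1} = (1 + 11/16z)y_n
  Hence R(z) = (1 + 11/16z)/(1 − 5/16z).

Boundary: |R(x)|=1, x<0.
x=-1.58: |R|=0.0577
R=−1: 1+11/16x = −1+5/16x ⇒ -3/8x=2 ⇒ x=2/(-3/8)=-5.3333
Confirm numerically:
  x=-3.313: |R|=0.62776 <1
  x=-2.626: |R|=0.44236 <1
  x=-2.151: |R|=0.28634 <1
  x=-5.759: |R|=1.05702 >1
  x=-5.408: |R|=1.01041 >1
Stable set (-5.3333, 0).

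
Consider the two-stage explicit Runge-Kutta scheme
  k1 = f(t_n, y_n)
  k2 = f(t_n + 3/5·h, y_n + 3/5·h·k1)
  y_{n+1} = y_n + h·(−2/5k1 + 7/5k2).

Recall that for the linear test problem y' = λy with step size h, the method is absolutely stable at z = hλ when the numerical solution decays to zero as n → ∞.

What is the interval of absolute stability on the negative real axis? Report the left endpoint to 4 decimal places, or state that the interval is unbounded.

Set f=λy, z=hλ:
  k1=λy_n ⇒ h·k1=z·y_n;  k2=λ(1+3/5z)y_n ⇒ h·k2=z(1+3/5z)y_n
  y_{n+1}/y_n = 1 − 2/5z + 7/5z(1+3/5z) = 1 + z + 21/25z²
  Hence R(z) = 1 + z + 21/25z².

Boundary: |R(x)|=1, x<0.
x=-0.65: |R|=0.7049
R=1: x+21/25x²=0 ⇒ x=−25/21=-1.1905; min R=1−1/(4·21/25)=0.7024>−1
Confirm numerically:
  x=-0.904: |R|=0.78246 <1
  x=-0.807: |R|=0.74005 <1
  x=-0.512: |R|=0.70820 <1
  x=-1.663: |R|=1.66008 >1
  x=-1.322: |R|=1.14605 >1
So |R|<1 on (-1.1905, 0).

z∈(-1.1905,0).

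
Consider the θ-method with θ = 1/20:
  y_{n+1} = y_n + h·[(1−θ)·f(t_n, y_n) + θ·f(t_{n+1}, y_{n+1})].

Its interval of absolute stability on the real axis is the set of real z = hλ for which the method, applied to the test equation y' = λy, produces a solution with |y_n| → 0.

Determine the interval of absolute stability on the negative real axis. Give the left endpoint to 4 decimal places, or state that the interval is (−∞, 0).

z∈(-2.2222,0).

Set f=λy, z=hλ:
  y_{n+1} = y_n + z·[19/20·y_n + 1/20·y_{n+1}] ⇒ (1 − 1/20z)y_{n+1} = (1 + 19/20z)y_n
  Hence R(z) = (1 + 19/20z)/(1 − 1/20z).

Find x<0 with |R(x)|<1.
x=-0.97: |R|=0.0749
R=−1: 1+19/20x = −1+1/20x ⇒ -9/10x=2 ⇒ x=2/(-9/10)=-2.2222
Confirm numerically:
  x=-1.899: |R|=0.73433 <1
  x=-1.607: |R|=0.48748 <1
  x=-1.302: |R|=0.22242 <1
  x=-0.970: |R|=0.07487 <1
  x=-2.705: |R|=1.38274 >1
  x=-2.402: |R|=1.14445 >1
  x=-2.348: |R|=1.10131 >1
Interval (-2.2222, 0).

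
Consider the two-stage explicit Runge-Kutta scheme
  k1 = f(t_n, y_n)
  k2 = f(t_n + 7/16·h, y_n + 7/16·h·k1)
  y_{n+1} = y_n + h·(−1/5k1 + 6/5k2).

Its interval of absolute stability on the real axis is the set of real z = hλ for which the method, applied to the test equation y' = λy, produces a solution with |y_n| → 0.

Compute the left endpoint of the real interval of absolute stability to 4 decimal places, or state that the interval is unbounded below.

Test eqn y'=λy, z=hλ:
  k1=λy_n ⇒ h·k1=z·y_n;  k2=λ(1+7/16z)y_n ⇒ h·k2=z(1+7/16z)y_n
  y_{n+1}/y_n = 1 − 1/5z + 6/5z(1+7/16z) = 1 + z + 21/40z²
  R(z) = 1 + z + 21/40z².

Boundary: |R(x)|=1, x<0.
x=-1.06: |R|=0.5299
R=1: x+21/40x²=0 ⇒ x=−40/21=-1.9048; min R=1−1/(4·21/40)=0.5238>−1
Confirm numerically:
  x=-1.815: |R|=0.91447 <1
  x=-0.977: |R|=0.52413 <1
  x=-0.952: |R|=0.52381 <1
  x=-0.918: |R|=0.52443 <1
  x=-2.339: |R|=1.53323 >1
  x=-1.987: |R|=1.08579 >1
  x=-1.980: |R|=1.07821 >1
Interval (-1.9048, 0).

left endpoint -1.9048.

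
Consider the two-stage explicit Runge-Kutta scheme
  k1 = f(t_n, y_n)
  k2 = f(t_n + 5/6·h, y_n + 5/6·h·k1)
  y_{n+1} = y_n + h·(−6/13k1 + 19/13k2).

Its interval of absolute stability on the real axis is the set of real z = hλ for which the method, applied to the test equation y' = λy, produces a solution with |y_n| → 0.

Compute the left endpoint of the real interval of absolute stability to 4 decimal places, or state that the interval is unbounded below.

z* = -0.8211.

Set f=λy, z=hλ:
  k1=λy_n ⇒ h·k1=z·y_n;  k2=λ(1+5/6z)y_n ⇒ h·k2=z(1+5/6z)y_n
  y_{n+1}/y_n = 1 − 6/13z + 19/13z(1+5/6z) = 1 + z + 95/78z²
  so R(z) = 1 + z + 95/78z².

Need |R(x)|<1, x<0.
x=-0.49: |R|=0.8024
R=1: x+95/78x²=0 ⇒ x=−78/95=-0.8211; min R=1−1/(4·95/78)=0.7947>−1
Confirm numerically:
  x=-0.738: |R|=0.92535 <1
  x=-0.412: |R|=0.79474 <1
  x=-0.350: |R|=0.79920 <1
  x=-1.128: |R|=1.42170 >1
  x=-0.973: |R|=1.18007 >1
  x=-0.940: |R|=1.13618 >1
Stable set (-0.8211, 0).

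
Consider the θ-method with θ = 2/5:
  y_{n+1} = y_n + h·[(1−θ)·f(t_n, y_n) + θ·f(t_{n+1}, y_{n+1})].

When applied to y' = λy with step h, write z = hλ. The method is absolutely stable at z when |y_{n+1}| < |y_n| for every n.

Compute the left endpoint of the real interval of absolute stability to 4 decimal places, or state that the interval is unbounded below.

On y'=λy, z=hλ:
  y_{n+1} = y_n + z·[3/5·y_n + 2/5·y_{n+1}] ⇒ (1 − 2/5z)y_{n+1} = (1 + 3/5z)y_n
  R(z) = (1 + 3/5z)/(1 − 2/5z).

Find x<0 with |R(x)|<1.
x=-0.88: |R|=0.3491
R=−1: 1+3/5x = −1+2/5x ⇒ -1/5x=2 ⇒ x=2/(-1/5)=-10.0000
Confirm numerically:
  x=-6.488: |R|=0.80463 <1
  x=-5.603: |R|=0.72868 <1
  x=-5.522: |R|=0.72089 <1
  x=-10.479: |R|=1.01845 >1
  x=-10.078: |R|=1.00310 >1
Interval (-10.0000, 0).

z* = -10.0000.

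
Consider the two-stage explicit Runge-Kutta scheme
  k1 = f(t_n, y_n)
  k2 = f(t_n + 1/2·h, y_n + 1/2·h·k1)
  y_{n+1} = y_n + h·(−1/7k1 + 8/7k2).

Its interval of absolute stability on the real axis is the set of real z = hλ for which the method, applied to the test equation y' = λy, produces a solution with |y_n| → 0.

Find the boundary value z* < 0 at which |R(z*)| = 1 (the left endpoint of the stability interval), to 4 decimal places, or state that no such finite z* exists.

On y'=λy, z=hλ:
  k1=λy_n ⇒ h·k1=z·y_n;  k2=λ(1+1/2z)y_n ⇒ h·k2=z(1+1/2z)y_n
  y_{n+1}/y_n = 1 − 1/7z + 8/7z(1+1/2z) = 1 + z + 4/7z²
  R(z) = 1 + z + 4/7z².

Need |R(x)|<1, x<0.
x=-0.91: |R|=0.5632
R=1: x+4/7x²=0 ⇒ x=−7/4=-1.7500; min R=1−1/(4·4/7)=0.5625>−1
Confirm numerically:
  x=-1.207: |R|=0.62549 <1
  x=-1.031: |R|=0.57641 <1
  x=-0.818: |R|=0.56436 <1
  x=-2.255: |R|=1.65073 >1
  x=-1.823: |R|=1.07605 >1
So |R|<1 on (-1.7500, 0).

z* = -1.7500.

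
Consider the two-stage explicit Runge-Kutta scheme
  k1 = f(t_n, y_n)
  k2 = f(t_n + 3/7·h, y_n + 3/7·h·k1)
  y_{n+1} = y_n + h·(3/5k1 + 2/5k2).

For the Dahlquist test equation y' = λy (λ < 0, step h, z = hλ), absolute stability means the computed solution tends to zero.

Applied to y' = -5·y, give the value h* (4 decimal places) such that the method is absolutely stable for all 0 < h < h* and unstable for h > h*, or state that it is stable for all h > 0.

(-5.8333,0); λ=-5 ⇒ h* = (35/6)/5 = 1.1667.

Test eqn y'=λy, z=hλ:
  k1=λy_n ⇒ h·k1=z·y_n;  k2=λ(1+3/7z)y_n ⇒ h·k2=z(1+3/7z)y_n
  y_{n+1}/y_n = 1 + 3/5z + 2/5z(1+3/7z) = 1 + z + 6/35z²
  Hence R(z) = 1 + z + 6/35z².

Need |R(x)|<1, x<0.
x=-0.84: |R|=0.2810
R=1: x+6/35x²=0 ⇒ x=−35/6=-5.8333; min R=1−1/(4·6/35)=-0.4583>−1
Confirm numerically:
  x=-4.546: |R|=0.00324 <1
  x=-3.210: |R|=0.44358 <1
  x=-3.188: |R|=0.44571 <1
  x=-2.818: |R|=0.45666 <1
  x=-6.361: |R|=1.57540 >1
  x=-6.032: |R|=1.20543 >1
  x=-5.913: |R|=1.08075 >1
Stable set (-5.8333, 0).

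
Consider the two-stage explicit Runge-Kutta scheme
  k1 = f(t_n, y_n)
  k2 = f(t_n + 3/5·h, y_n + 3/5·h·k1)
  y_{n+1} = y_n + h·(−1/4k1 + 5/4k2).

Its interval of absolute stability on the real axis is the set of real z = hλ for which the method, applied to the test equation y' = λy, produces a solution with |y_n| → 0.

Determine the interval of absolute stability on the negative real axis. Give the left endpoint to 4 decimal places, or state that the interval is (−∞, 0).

With y'=λy (z=hλ):
  k1=λy_n ⇒ h·k1=z·y_n;  k2=λ(1+3/5z)y_n ⇒ h·k2=z(1+3/5z)y_n
  y_{n+1}/y_n = 1 − 1/4z + 5/4z(1+3/5z) = 1 + z + 3/4z²
  ⇒ R(z) = 1 + z + 3/4z².

Need |R(x)|<1, x<0.
x=-1.05: |R|=0.7769
R=1: x+3/4x²=0 ⇒ x=−4/3=-1.3333; min R=1−1/(4·3/4)=0.6667>−1
Confirm numerically:
  x=-1.191: |R|=0.87286 <1
  x=-1.182: |R|=0.86584 <1
  x=-1.104: |R|=0.81011 <1
  x=-0.591: |R|=0.67096 <1
  x=-1.914: |R|=1.83355 >1
  x=-1.862: |R|=1.73828 >1
  x=-1.642: |R|=1.38012 >1
Stable set (-1.3333, 0).

(-1.3333, 0).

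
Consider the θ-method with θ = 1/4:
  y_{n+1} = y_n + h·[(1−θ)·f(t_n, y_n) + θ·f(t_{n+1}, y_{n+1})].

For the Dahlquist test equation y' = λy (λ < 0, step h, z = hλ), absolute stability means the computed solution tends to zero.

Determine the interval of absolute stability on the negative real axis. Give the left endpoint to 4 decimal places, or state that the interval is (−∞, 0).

(-4.0000, 0).

Set f=λy, z=hλ:
  y_{n+1} = y_n + z·[3/4·y_n + 1/4·y_{n+1}] ⇒ (1 − 1/4z)y_{n+1} = (1 + 3/4z)y_n
  so R(z) = (1 + 3/4z)/(1 − 1/4z).

Solve |R(x)|<1 on ℝ⁻.
x=-0.38: |R|=0.6530
R=−1: 1+3/4x = −1+1/4x ⇒ -1/2x=2 ⇒ x=2/(-1/2)=-4.0000
Confirm numerically:
  x=-3.166: |R|=0.76723 <1
  x=-3.059: |R|=0.73339 <1
  x=-2.886: |R|=0.67644 <1
  x=-1.727: |R|=0.20622 <1
  x=-4.583: |R|=1.13585 >1
  x=-4.430: |R|=1.10202 >1
  x=-4.415: |R|=1.09863 >1
Interval (-4.0000, 0).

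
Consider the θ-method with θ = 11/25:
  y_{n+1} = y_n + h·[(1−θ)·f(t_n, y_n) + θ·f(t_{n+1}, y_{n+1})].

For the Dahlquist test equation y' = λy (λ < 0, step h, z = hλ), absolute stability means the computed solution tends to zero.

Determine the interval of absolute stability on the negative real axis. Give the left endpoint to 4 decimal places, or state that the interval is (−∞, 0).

z∈(-16.6667,0).

Test eqn y'=λy, z=hλ:
  y_{n+1} = y_n + z·[14/25·y_n + 11/25·y_{n+1}] ⇒ (1 − 11/25z)y_{n+1} = (1 + 14/25z)y_n
  ⇒ R(z) = (1 + 14/25z)/(1 − 11/25z).

Need |R(x)|<1, x<0.
x=-1.11: |R|=0.2542
R=−1: 1+14/25x = −1+11/25x ⇒ -3/25x=2 ⇒ x=2/(-3/25)=-16.6667
Confirm numerically:
  x=-15.609: |R|=0.98387 <1
  x=-10.719: |R|=0.87514 <1
  x=-10.384: |R|=0.86462 <1
  x=-6.917: |R|=0.71066 <1
  x=-17.186: |R|=1.00728 >1
  x=-17.043: |R|=1.00531 >1
Stable set (-16.6667, 0).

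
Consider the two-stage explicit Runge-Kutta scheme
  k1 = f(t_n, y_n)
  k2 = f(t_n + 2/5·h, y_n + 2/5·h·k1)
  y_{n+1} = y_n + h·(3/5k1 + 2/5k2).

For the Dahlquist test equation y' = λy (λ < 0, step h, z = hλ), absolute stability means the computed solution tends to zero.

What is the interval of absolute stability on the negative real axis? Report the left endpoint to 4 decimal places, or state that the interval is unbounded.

z∈(-6.2500,0).

Test eqn y'=λy, z=hλ:
  k1=λy_n ⇒ h·k1=z·y_n;  k2=λ(1+2/5z)y_n ⇒ h·k2=z(1+2/5z)y_n
  y_{n+1}/y_n = 1 + 3/5z + 2/5z(1+2/5z) = 1 + z + 4/25z²
  ⇒ R(z) = 1 + z + 4/25z².

Find x<0 with |R(x)|<1.
x=-1.29: |R|=0.0237
R=1: x+4/25x²=0 ⇒ x=−25/4=-6.2500; min R=1−1/(4·4/25)=-0.5625>−1
Confirm numerically:
  x=-6.126: |R|=0.87846 <1
  x=-4.089: |R|=0.41381 <1
  x=-3.178: |R|=0.56205 <1
  x=-2.909: |R|=0.55504 <1
  x=-6.811: |R|=1.61136 >1
  x=-6.721: |R|=1.50649 >1
  x=-6.590: |R|=1.35850 >1
Interval (-6.2500, 0).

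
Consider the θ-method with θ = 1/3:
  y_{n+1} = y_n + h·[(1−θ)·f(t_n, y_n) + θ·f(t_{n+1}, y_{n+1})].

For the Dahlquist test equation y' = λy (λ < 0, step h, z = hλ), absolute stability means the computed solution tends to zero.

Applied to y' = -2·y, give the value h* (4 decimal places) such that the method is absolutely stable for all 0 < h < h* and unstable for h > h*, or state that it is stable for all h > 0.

(-6.0000,0); λ=-2 ⇒ h* = (6)/2 = 3.0000.

Test eqn y'=λy, z=hλ:
  y_{n+1} = y_n + z·[2/3·y_n + 1/3·y_{n+1}] ⇒ (1 − 1/3z)y_{n+1} = (1 + 2/3z)y_n
  ⇒ R(z) = (1 + 2/3z)/(1 − 1/3z).

Find x<0 with |R(x)|<1.
x=-0.38: |R|=0.6627
R=−1: 1+2/3x = −1+1/3x ⇒ -1/3x=2 ⇒ x=2/(-1/3)=-6.0000
Confirm numerically:
  x=-5.555: |R|=0.94798 <1
  x=-5.553: |R|=0.94774 <1
  x=-5.150: |R|=0.89571 <1
  x=-4.847: |R|=0.85306 <1
  x=-6.309: |R|=1.03319 >1
  x=-6.257: |R|=1.02776 >1
  x=-6.081: |R|=1.00892 >1
Interval (-6.0000, 0).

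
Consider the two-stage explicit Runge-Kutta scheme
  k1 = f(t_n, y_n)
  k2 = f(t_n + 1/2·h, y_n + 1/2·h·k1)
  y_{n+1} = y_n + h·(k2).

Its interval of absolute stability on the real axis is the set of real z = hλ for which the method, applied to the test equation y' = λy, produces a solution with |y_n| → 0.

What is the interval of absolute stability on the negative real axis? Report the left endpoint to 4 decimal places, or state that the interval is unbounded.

Test eqn y'=λy, z=hλ:
  k1=λy_n ⇒ h·k1=z·y_n;  k2=λ(1+1/2z)y_n ⇒ h·k2=z(1+1/2z)y_n
  y_{n+1}/y_n = 1 + z(1+1/2z) = 1 + z + 1/2z²
  R(z) = 1 + z + 1/2z².

Need |R(x)|<1, x<0.
x=-0.69: |R|=0.5481
R=1: x+1/2x²=0 ⇒ x=−2=-2.0000; min R=1−1/(4·1/2)=0.5000>−1
Confirm numerically:
  x=-1.739: |R|=0.77306 <1
  x=-1.627: |R|=0.69656 <1
  x=-1.176: |R|=0.51549 <1
  x=-0.836: |R|=0.51345 <1
  x=-2.559: |R|=1.71524 >1
  x=-2.478: |R|=1.59224 >1
  x=-2.266: |R|=1.30138 >1
Stable set (-2.0000, 0).

(-2.0000, 0).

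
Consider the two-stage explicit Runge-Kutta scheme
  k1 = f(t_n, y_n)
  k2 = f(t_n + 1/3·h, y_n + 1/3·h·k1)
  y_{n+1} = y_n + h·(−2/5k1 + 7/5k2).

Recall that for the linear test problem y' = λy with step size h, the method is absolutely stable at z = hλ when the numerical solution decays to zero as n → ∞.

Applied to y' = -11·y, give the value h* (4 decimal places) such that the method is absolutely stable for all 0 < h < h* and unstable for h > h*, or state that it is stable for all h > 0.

Set f=λy, z=hλ:
  k1=λy_n ⇒ h·k1=z·y_n;  k2=λ(1+1/3z)y_n ⇒ h·k2=z(1+1/3z)y_n
  y_{n+1}/y_n = 1 − 2/5z + 7/5z(1+1/3z) = 1 + z + 7/15z²
  so R(z) = 1 + z + 7/15z².

Need |R(x)|<1, x<0.
x=-1.53: |R|=0.5624
R=1: x+7/15x²=0 ⇒ x=−15/7=-2.1429; min R=1−1/(4·7/15)=0.4643>−1
Confirm numerically:
  x=-2.008: |R|=0.87363 <1
  x=-1.931: |R|=0.80909 <1
  x=-1.612: |R|=0.60065 <1
  x=-2.694: |R|=1.69290 >1
  x=-2.222: |R|=1.08207 >1
Interval (-2.1429, 0).

(-2.1429,0); λ=-11 ⇒ h* = (15/7)/11 = 0.1948.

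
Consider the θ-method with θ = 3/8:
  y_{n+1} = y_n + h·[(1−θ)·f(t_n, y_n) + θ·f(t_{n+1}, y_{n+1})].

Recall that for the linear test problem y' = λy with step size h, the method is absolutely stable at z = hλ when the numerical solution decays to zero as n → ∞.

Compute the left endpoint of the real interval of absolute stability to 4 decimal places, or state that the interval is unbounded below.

On y'=λy, z=hλ:
  y_{n+1} = y_n + z·[5/8·y_n + 3/8·y_{n+1}] ⇒ (1 − 3/8z)y_{n+1} = (1 + 5/8z)y_n
  R(z) = (1 + 5/8z)/(1 − 3/8z).

Solve |R(x)|<1 on ℝ⁻.
x=-0.75: |R|=0.4146
R=−1: 1+5/8x = −1+3/8x ⇒ -1/4x=2 ⇒ x=2/(-1/4)=-8.0000
Confirm numerically:
  x=-7.954: |R|=0.99711 <1
  x=-5.163: |R|=0.75844 <1
  x=-4.409: |R|=0.66166 <1
  x=-8.507: |R|=1.03025 >1
  x=-8.090: |R|=1.00558 >1
  x=-8.072: |R|=1.00447 >1
So |R|<1 on (-8.0000, 0).

left endpoint -8.0000.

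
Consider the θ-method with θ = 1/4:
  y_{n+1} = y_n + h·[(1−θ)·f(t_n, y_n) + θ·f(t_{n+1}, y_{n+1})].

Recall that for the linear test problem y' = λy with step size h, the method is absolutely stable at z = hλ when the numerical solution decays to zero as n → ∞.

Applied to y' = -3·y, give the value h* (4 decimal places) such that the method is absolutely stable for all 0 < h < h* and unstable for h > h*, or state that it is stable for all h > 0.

(-4.0000,0); λ=-3 ⇒ h* = (4)/3 = 1.3333.

With y'=λy (z=hλ):
  y_{n+1} = y_n + z·[3/4·y_n + 1/4·y_{n+1}] ⇒ (1 − 1/4z)y_{n+1} = (1 + 3/4z)y_n
  R(z) = (1 + 3/4z)/(1 − 1/4z).

Find x<0 with |R(x)|<1.
x=-0.9: |R|=0.2653
R=−1: 1+3/4x = −1+1/4x ⇒ -1/2x=2 ⇒ x=2/(-1/2)=-4.0000
Confirm numerically:
  x=-3.769: |R|=0.94053 <1
  x=-2.620: |R|=0.58308 <1
  x=-2.268: |R|=0.44735 <1
  x=-2.072: |R|=0.36495 <1
  x=-4.235: |R|=1.05707 >1
  x=-4.084: |R|=1.02078 >1
Stable set (-4.0000, 0).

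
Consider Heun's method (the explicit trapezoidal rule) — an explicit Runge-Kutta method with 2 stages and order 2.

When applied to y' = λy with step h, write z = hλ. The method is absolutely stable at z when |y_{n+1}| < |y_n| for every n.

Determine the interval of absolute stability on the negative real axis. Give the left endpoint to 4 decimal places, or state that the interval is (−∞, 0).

With y'=λy (z=hλ):
  order 2, 2-stage ⇒ R(z)=1+z+z^2/2
  (e.g. R(-0.66)=0.55780, |R|=0.55780)

Find x<0 with |R(x)|<1.
x=-0.66: |R|=0.5578
|R(-1.32)|=0.5512 |R(-1.01)|=0.5000 |R(-0.74)|=0.5338
Bisect:
  x_lo=-2.3773 |R|=1.4485  x_hi=-0.1644 |R|=0.8491
  mid=-1.27089 |R|=0.53669 →hi
  mid=-1.82411 |R|=0.83958 →hi
  mid=-2.10072 |R|=1.10579 →lo
  mid=-1.96241 |R|=0.96312 →hi
  mid=-2.03157 |R|=1.03207 →lo
  mid=-1.99699 |R|=0.99700 →hi
  mid=-2.01428 |R|=1.01438 →lo
  ...
  [-2.00010,-1.99996] ⇒ x*=-2.0000
Interval (-2.0000, 0).

z∈(-2.0000,0).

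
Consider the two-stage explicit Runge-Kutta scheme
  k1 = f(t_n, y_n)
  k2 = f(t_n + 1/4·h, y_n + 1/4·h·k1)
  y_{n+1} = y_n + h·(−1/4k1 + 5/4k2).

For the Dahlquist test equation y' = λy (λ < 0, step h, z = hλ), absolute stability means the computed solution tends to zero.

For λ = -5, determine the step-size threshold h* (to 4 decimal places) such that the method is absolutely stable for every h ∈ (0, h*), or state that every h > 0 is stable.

(-3.2000,0); λ=-5 ⇒ h* = (16/5)/5 = 0.6400.

With y'=λy (z=hλ):
  k1=λy_n ⇒ h·k1=z·y_n;  k2=λ(1+1/4z)y_n ⇒ h·k2=z(1+1/4z)y_n
  y_{n+1}/y_n = 1 − 1/4z + 5/4z(1+1/4z) = 1 + z + 5/16z²
  R(z) = 1 + z + 5/16z².

Find x<0 with |R(x)|<1.
x=-1.79: |R|=0.2113
R=1: x+5/16x²=0 ⇒ x=−16/5=-3.2000; min R=1−1/(4·5/16)=0.2000>−1
Confirm numerically:
  x=-2.753: |R|=0.61544 <1
  x=-2.237: |R|=0.32680 <1
  x=-1.672: |R|=0.20162 <1
  x=-3.400: |R|=1.21250 >1
  x=-3.231: |R|=1.03130 >1
So |R|<1 on (-3.2000, 0).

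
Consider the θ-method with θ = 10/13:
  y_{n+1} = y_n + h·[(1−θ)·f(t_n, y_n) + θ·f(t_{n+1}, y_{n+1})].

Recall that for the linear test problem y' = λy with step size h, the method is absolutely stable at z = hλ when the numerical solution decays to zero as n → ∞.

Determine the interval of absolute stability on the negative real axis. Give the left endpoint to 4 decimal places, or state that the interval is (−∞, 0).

On y'=λy, z=hλ:
  y_{n+1} = y_n + z·[3/13·y_n + 10/13·y_{n+1}] ⇒ (1 − 10/13z)y_{n+1} = (1 + 3/13z)y_n
  so R(z) = (1 + 3/13z)/(1 − 10/13z).

Find x<0 with |R(x)|<1.
x=-0.64: |R|=0.5711
x=-2: |R|=0.2121
x=-10: |R|=0.1504
x=-100: |R|=0.2833
θ=10/13≥1/2 ⇒ |1+3/13x|<|1−10/13x| ∀x<0 ⇒ stable on all of ℝ⁻.

interval (−∞, 0).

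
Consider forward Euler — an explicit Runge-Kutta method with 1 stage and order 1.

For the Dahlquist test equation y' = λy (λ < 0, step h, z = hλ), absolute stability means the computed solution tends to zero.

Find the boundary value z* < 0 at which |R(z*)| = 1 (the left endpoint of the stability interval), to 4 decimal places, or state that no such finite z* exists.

z* = -2.0000.

Test eqn y'=λy, z=hλ:
  order 1, 1-stage ⇒ R(z)=1+z
  (e.g. R(-0.98)=0.02000, |R|=0.02000)

Boundary: |R(x)|=1, x<0.
x=-0.98: |R|=0.0200
|R(-2.1)|=1.1000 |R(-1.12)|=0.1200 |R(-0.6)|=0.4000
Bisect:
  x_lo=-2.8578 |R|=1.8578  x_hi=-0.0907 |R|=0.9093
  mid=-1.47424 |R|=0.47424 →hi
  mid=-2.16601 |R|=1.16601 →lo
  mid=-1.82012 |R|=0.82012 →hi
  mid=-1.99306 |R|=0.99306 →hi
  mid=-2.07954 |R|=1.07954 →lo
  mid=-2.03630 |R|=1.03630 →lo
  mid=-2.01468 |R|=1.01468 →lo
  mid=-2.00387 |R|=1.00387 →lo
  mid=-1.99847 |R|=0.99847 →hi
  ...
  [-2.00016,-1.99999] ⇒ x*=-2.0000
Stable set (-2.0000, 0).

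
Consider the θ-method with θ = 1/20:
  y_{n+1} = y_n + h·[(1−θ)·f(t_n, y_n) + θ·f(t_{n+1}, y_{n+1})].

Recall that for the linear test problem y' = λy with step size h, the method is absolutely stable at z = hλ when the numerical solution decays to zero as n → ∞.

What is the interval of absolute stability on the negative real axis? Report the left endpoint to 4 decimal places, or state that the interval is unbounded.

z∈(-2.2222,0).

With y'=λy (z=hλ):
  y_{n+1} = y_n + z·[19/20·y_n + 1/20·y_{n+1}] ⇒ (1 − 1/20z)y_{n+1} = (1 + 19/20z)y_n
  R(z) = (1 + 19/20z)/(1 − 1/20z).

Boundary: |R(x)|=1, x<0.
x=-1.67: |R|=0.5413
R=−1: 1+19/20x = −1+1/20x ⇒ -9/10x=2 ⇒ x=2/(-9/10)=-2.2222
Confirm numerically:
  x=-1.911: |R|=0.74433 <1
  x=-1.901: |R|=0.73599 <1
  x=-1.746: |R|=0.60581 <1
  x=-1.306: |R|=0.22595 <1
  x=-2.467: |R|=1.19611 >1
  x=-2.408: |R|=1.14923 >1
Stable set (-2.2222, 0).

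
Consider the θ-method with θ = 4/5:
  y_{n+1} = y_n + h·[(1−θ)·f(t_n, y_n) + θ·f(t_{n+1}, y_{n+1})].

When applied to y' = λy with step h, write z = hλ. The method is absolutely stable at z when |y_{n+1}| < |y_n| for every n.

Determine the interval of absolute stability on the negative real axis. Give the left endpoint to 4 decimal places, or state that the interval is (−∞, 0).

unbounded; (−∞, 0).

With y'=λy (z=hλ):
  y_{n+1} = y_n + z·[1/5·y_n + 4/5·y_{n+1}] ⇒ (1 − 4/5z)y_{n+1} = (1 + 1/5z)y_n
  R(z) = (1 + 1/5z)/(1 − 4/5z).

Need |R(x)|<1, x<0.
x=-1.62: |R|=0.2944
x=-2: |R|=0.2308
x=-10: |R|=0.1111
x=-100: |R|=0.2346
θ=4/5≥1/2 ⇒ |1+1/5x|<|1−4/5x| ∀x<0 ⇒ unbounded interval.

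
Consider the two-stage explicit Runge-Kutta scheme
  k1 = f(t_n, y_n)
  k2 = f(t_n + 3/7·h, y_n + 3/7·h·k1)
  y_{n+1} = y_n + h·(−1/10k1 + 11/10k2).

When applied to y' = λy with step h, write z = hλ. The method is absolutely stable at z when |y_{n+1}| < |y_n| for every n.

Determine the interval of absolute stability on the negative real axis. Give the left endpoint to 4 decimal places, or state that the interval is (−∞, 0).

With y'=λy (z=hλ):
  k1=λy_n ⇒ h·k1=z·y_n;  k2=λ(1+3/7z)y_n ⇒ h·k2=z(1+3/7z)y_n
  y_{n+1}/y_n = 1 − 1/10z + 11/10z(1+3/7z) = 1 + z + 33/70z²
  Hence R(z) = 1 + z + 33/70z².

Find x<0 with |R(x)|<1.
x=-1.34: |R|=0.5065
R=1: x+33/70x²=0 ⇒ x=−70/33=-2.1212; min R=1−1/(4·33/70)=0.4697>−1
Confirm numerically:
  x=-2.013: |R|=0.89731 <1
  x=-1.973: |R|=0.86214 <1
  x=-1.753: |R|=0.69570 <1
  x=-1.402: |R|=0.52464 <1
  x=-2.560: |R|=1.52955 >1
  x=-2.340: |R|=1.24135 >1
  x=-2.191: |R|=1.07208 >1
Interval (-2.1212, 0).

(-2.1212, 0).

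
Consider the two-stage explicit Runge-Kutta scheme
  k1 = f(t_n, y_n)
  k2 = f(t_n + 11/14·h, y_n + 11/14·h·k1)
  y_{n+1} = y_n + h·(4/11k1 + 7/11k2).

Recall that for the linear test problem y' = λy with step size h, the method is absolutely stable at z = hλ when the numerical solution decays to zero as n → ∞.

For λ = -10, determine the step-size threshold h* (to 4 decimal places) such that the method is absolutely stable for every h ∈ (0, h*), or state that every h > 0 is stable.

Set f=λy, z=hλ:
  k1=λy_n ⇒ h·k1=z·y_n;  k2=λ(1+11/14z)y_n ⇒ h·k2=z(1+11/14z)y_n
  y_{n+1}/y_n = 1 + 4/11z + 7/11z(1+11/14z) = 1 + z + 1/2z²
  so R(z) = 1 + z + 1/2z².

Need |R(x)|<1, x<0.
x=-0.87: |R|=0.5085
R=1: x+1/2x²=0 ⇒ x=−2=-2.0000; min R=1−1/(4·1/2)=0.5000>−1
Confirm numerically:
  x=-1.858: |R|=0.86808 <1
  x=-0.812: |R|=0.51767 <1
  x=-0.811: |R|=0.51786 <1
  x=-0.810: |R|=0.51805 <1
  x=-2.598: |R|=1.77680 >1
  x=-2.403: |R|=1.48420 >1
  x=-2.182: |R|=1.19856 >1
Interval (-2.0000, 0).

(-2.0000,0); λ=-10 ⇒ h* = (2)/10 = 0.2000.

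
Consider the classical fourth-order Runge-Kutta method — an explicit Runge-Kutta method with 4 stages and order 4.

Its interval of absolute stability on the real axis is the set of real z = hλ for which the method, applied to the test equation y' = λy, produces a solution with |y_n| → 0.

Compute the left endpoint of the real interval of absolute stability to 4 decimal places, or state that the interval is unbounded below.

Test eqn y'=λy, z=hλ:
  order 4, 4-stage ⇒ R(z)=1+z+z^2/2+z^3/6+z^4/24
  (e.g. R(-1.54)=0.27144, |R|=0.27144)

Find x<0 with |R(x)|<1.
x=-1.54: |R|=0.2714
|R(-2.82)|=1.0536 |R(-2.27)|=0.4633 |R(-2.09)|=0.3675
Bisect:
  x_lo=-3.2364 |R|=1.9221  x_hi=-0.3285 |R|=0.7200
  mid=-1.78245 |R|=0.28286 →hi
  mid=-2.50941 |R|=0.65772 →hi
  mid=-2.87289 |R|=1.14030 →lo
  mid=-2.69115 |R|=0.86709 →hi
  mid=-2.78202 |R|=0.99507 →hi
  mid=-2.82745 |R|=1.06545 →lo
  mid=-2.80474 |R|=1.02971 →lo
  mid=-2.79338 |R|=1.01226 →lo
  mid=-2.78770 |R|=1.00363 →lo
  ...
  [-2.78539,-2.78521] ⇒ x*=-2.7853
Interval (-2.7853, 0).

left endpoint -2.7853.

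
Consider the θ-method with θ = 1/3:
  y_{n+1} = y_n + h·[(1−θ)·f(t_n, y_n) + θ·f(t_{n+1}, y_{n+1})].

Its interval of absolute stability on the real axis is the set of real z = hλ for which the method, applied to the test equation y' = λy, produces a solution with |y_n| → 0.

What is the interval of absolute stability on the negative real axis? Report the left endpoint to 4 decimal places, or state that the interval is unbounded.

On y'=λy, z=hλ:
  y_{n+1} = y_n + z·[2/3·y_n + 1/3·y_{n+1}] ⇒ (1 − 1/3z)y_{n+1} = (1 + 2/3z)y_n
  Hence R(z) = (1 + 2/3z)/(1 − 1/3z).

Solve |R(x)|<1 on ℝ⁻.
x=-0.35: |R|=0.6866
R=−1: 1+2/3x = −1+1/3x ⇒ -1/3x=2 ⇒ x=2/(-1/3)=-6.0000
Confirm numerically:
  x=-2.936: |R|=0.48383 <1
  x=-2.853: |R|=0.46233 <1
  x=-2.644: |R|=0.40539 <1
  x=-6.395: |R|=1.04204 >1
  x=-6.210: |R|=1.02280 >1
  x=-6.196: |R|=1.02131 >1
Interval (-6.0000, 0).

z∈(-6.0000,0).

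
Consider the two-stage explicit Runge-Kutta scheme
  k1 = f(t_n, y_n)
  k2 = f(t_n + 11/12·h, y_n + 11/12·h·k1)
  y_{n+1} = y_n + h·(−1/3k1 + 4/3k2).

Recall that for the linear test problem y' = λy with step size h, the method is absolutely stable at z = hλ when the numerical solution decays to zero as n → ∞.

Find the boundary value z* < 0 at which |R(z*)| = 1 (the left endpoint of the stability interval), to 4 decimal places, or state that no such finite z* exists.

Set f=λy, z=hλ:
  k1=λy_n ⇒ h·k1=z·y_n;  k2=λ(1+11/12z)y_n ⇒ h·k2=z(1+11/12z)y_n
  y_{n+1}/y_n = 1 − 1/3z + 4/3z(1+11/12z) = 1 + z + 11/9z²
  so R(z) = 1 + z + 11/9z².

Find x<0 with |R(x)|<1.
x=-1.36: |R|=1.9006
R=1: x+11/9x²=0 ⇒ x=−9/11=-0.8182; min R=1−1/(4·11/9)=0.7955>−1
Confirm numerically:
  x=-0.616: |R|=0.84778 <1
  x=-0.544: |R|=0.81770 <1
  x=-0.341: |R|=0.80112 <1
  x=-0.932: |R|=1.12965 >1
  x=-0.917: |R|=1.11075 >1
So |R|<1 on (-0.8182, 0).

z* = -0.8182.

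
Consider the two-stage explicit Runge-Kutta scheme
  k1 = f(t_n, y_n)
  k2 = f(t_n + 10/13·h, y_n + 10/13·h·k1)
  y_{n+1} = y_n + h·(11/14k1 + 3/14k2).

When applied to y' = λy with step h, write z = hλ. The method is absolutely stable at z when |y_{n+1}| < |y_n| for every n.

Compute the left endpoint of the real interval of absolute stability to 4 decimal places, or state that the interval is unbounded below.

left endpoint -6.0667.

With y'=λy (z=hλ):
  k1=λy_n ⇒ h·k1=z·y_n;  k2=λ(1+10/13z)y_n ⇒ h·k2=z(1+10/13z)y_n
  y_{n+1}/y_n = 1 + 11/14z + 3/14z(1+10/13z) = 1 + z + 15/91z²
  Hence R(z) = 1 + z + 15/91z².

Boundary: |R(x)|=1, x<0.
x=-0.32: |R|=0.6969
R=1: x+15/91x²=0 ⇒ x=−91/15=-6.0667; min R=1−1/(4·15/91)=-0.5167>−1
Confirm numerically:
  x=-5.837: |R|=0.77903 <1
  x=-5.410: |R|=0.41441 <1
  x=-5.281: |R|=0.31608 <1
  x=-5.192: |R|=0.25144 <1
  x=-6.327: |R|=1.27150 >1
  x=-6.112: |R|=1.04567 >1
So |R|<1 on (-6.0667, 0).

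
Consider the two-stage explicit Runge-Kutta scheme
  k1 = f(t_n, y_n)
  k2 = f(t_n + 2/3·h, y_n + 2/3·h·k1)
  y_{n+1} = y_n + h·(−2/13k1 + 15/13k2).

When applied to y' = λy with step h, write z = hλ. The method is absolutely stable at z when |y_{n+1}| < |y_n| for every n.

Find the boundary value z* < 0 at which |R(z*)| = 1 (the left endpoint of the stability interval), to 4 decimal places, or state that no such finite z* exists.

With y'=λy (z=hλ):
  k1=λy_n ⇒ h·k1=z·y_n;  k2=λ(1+2/3z)y_n ⇒ h·k2=z(1+2/3z)y_n
  y_{n+1}/y_n = 1 − 2/13z + 15/13z(1+2/3z) = 1 + z + 10/13z²
  so R(z) = 1 + z + 10/13z².

Need |R(x)|<1, x<0.
x=-0.42: |R|=0.7157
R=1: x+10/13x²=0 ⇒ x=−13/10=-1.3000; min R=1−1/(4·10/13)=0.6750>−1
Confirm numerically:
  x=-1.150: |R|=0.86731 <1
  x=-0.940: |R|=0.73969 <1
  x=-0.841: |R|=0.70306 <1
  x=-0.520: |R|=0.68800 <1
  x=-1.522: |R|=1.25991 >1
  x=-1.478: |R|=1.20237 >1
Interval (-1.3000, 0).

left endpoint -1.3000.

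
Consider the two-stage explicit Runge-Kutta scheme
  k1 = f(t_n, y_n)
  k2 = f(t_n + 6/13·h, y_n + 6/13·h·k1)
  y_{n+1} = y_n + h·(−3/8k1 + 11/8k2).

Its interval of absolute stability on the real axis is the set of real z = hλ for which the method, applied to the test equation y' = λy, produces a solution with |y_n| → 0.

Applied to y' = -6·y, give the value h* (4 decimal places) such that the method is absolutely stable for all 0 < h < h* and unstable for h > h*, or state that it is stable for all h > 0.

On y'=λy, z=hλ:
  k1=λy_n ⇒ h·k1=z·y_n;  k2=λ(1+6/13z)y_n ⇒ h·k2=z(1+6/13z)y_n
  y_{n+1}/y_n = 1 − 3/8z + 11/8z(1+6/13z) = 1 + z + 33/52z²
  so R(z) = 1 + z + 33/52z².

Solve |R(x)|<1 on ℝ⁻.
x=-1.49: |R|=0.9189
R=1: x+33/52x²=0 ⇒ x=−52/33=-1.5758; min R=1−1/(4·33/52)=0.6061>−1
Confirm numerically:
  x=-1.554: |R|=0.97854 <1
  x=-0.982: |R|=0.62997 <1
  x=-0.805: |R|=0.60625 <1
  x=-2.043: |R|=1.60579 >1
  x=-2.039: |R|=1.59943 >1
  x=-1.856: |R|=1.33008 >1
So |R|<1 on (-1.5758, 0).

(-1.5758,0); λ=-6 ⇒ h* = (52/33)/6 = 0.2626.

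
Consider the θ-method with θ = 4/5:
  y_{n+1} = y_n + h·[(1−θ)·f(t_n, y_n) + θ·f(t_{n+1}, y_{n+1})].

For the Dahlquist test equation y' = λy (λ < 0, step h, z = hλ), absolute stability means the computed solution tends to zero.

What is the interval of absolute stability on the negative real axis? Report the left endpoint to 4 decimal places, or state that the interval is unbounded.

(−∞, 0) — no finite endpoint.

Test eqn y'=λy, z=hλ:
  y_{n+1} = y_n + z·[1/5·y_n + 4/5·y_{n+1}] ⇒ (1 − 4/5z)y_{n+1} = (1 + 1/5z)y_n
  Hence R(z) = (1 + 1/5z)/(1 − 4/5z).

Find x<0 with |R(x)|<1.
x=-1.58: |R|=0.3021
x=-2: |R|=0.2308
x=-10: |R|=0.1111
x=-100: |R|=0.2346
θ=4/5≥1/2 ⇒ |1+1/5x|<|1−4/5x| ∀x<0 ⇒ stable on all of ℝ⁻.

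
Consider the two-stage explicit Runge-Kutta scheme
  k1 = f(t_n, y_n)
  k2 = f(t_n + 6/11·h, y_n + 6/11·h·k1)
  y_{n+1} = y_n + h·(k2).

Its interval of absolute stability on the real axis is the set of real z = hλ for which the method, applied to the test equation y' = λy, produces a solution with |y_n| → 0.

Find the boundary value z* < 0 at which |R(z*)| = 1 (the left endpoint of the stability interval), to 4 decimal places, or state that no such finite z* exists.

On y'=λy, z=hλ:
  k1=λy_n ⇒ h·k1=z·y_n;  k2=λ(1+6/11z)y_n ⇒ h·k2=z(1+6/11z)y_n
  y_{n+1}/y_n = 1 + z(1+6/11z) = 1 + z + 6/11z²
  Hence R(z) = 1 + z + 6/11z².

Boundary: |R(x)|=1, x<0.
x=-0.56: |R|=0.6111
R=1: x+6/11x²=0 ⇒ x=−11/6=-1.8333; min R=1−1/(4·6/11)=0.5417>−1
Confirm numerically:
  x=-1.638: |R|=0.82548 <1
  x=-1.575: |R|=0.77807 <1
  x=-1.064: |R|=0.55351 <1
  x=-2.211: |R|=1.45547 >1
  x=-2.119: |R|=1.33018 >1
  x=-1.881: |R|=1.04891 >1
Interval (-1.8333, 0).

z* = -1.8333.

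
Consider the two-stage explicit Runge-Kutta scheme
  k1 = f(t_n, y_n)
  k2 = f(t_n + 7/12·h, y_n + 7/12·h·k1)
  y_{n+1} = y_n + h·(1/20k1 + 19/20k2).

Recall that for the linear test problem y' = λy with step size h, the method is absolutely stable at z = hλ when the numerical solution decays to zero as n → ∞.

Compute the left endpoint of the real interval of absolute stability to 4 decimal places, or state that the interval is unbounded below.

left endpoint -1.8045.

Test eqn y'=λy, z=hλ:
  k1=λy_n ⇒ h·k1=z·y_n;  k2=λ(1+7/12z)y_n ⇒ h·k2=z(1+7/12z)y_n
  y_{n+1}/y_n = 1 + 1/20z + 19/20z(1+7/12z) = 1 + z + 133/240z²
  Hence R(z) = 1 + z + 133/240z².

Find x<0 with |R(x)|<1.
x=-0.37: |R|=0.7059
R=1: x+133/240x²=0 ⇒ x=−240/133=-1.8045; min R=1−1/(4·133/240)=0.5489>−1
Confirm numerically:
  x=-1.530: |R|=0.76725 <1
  x=-1.490: |R|=0.74031 <1
  x=-1.367: |R|=0.66857 <1
  x=-2.200: |R|=1.48217 >1
  x=-2.110: |R|=1.35721 >1
Interval (-1.8045, 0).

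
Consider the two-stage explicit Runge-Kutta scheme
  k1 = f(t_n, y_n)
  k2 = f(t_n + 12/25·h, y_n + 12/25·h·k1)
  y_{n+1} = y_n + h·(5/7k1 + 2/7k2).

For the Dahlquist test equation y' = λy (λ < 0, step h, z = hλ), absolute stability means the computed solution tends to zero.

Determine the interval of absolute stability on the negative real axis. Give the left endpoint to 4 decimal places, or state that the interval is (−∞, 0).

(-7.2917, 0).

Test eqn y'=λy, z=hλ:
  k1=λy_n ⇒ h·k1=z·y_n;  k2=λ(1+12/25z)y_n ⇒ h·k2=z(1+12/25z)y_n
  y_{n+1}/y_n = 1 + 5/7z + 2/7z(1+12/25z) = 1 + z + 24/175z²
  R(z) = 1 + z + 24/175z².

Solve |R(x)|<1 on ℝ⁻.
x=-1.37: |R|=0.1126
R=1: x+24/175x²=0 ⇒ x=−175/24=-7.2917; min R=1−1/(4·24/175)=-0.8229>−1
Confirm numerically:
  x=-5.718: |R|=0.23404 <1
  x=-4.923: |R|=0.59922 <1
  x=-3.241: |R|=0.80044 <1
  x=-7.605: |R|=1.32680 >1
  x=-7.510: |R|=1.22487 >1
  x=-7.500: |R|=1.21429 >1
Stable set (-7.2917, 0).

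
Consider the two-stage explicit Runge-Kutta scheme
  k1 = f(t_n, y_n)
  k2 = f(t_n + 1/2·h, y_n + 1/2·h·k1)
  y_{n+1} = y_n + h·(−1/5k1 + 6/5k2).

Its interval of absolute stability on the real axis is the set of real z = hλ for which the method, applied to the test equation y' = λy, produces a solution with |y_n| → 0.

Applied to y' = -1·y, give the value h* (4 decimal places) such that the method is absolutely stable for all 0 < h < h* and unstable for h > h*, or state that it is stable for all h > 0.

(-1.6667,0); λ=-1 ⇒ h* = (5/3)/1 = 1.6667.

With y'=λy (z=hλ):
  k1=λy_n ⇒ h·k1=z·y_n;  k2=λ(1+1/2z)y_n ⇒ h·k2=z(1+1/2z)y_n
  y_{n+1}/y_n = 1 − 1/5z + 6/5z(1+1/2z) = 1 + z + 3/5z²
  so R(z) = 1 + z + 3/5z².

Find x<0 with |R(x)|<1.
x=-1.73: |R|=1.0657
R=1: x+3/5x²=0 ⇒ x=−5/3=-1.6667; min R=1−1/(4·3/5)=0.5833>−1
Confirm numerically:
  x=-1.443: |R|=0.80635 <1
  x=-1.319: |R|=0.72486 <1
  x=-0.934: |R|=0.58941 <1
  x=-0.918: |R|=0.58763 <1
  x=-2.183: |R|=1.67629 >1
  x=-1.903: |R|=1.26985 >1
Interval (-1.6667, 0).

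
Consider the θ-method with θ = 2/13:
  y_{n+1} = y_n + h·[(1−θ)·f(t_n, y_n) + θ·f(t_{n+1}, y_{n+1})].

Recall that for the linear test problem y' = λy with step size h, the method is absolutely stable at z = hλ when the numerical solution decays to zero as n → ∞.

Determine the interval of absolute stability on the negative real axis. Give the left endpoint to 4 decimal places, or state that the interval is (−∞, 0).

Set f=λy, z=hλ:
  y_{n+1} = y_n + z·[11/13·y_n + 2/13·y_{n+1}] ⇒ (1 − 2/13z)y_{n+1} = (1 + 11/13z)y_n
  Hence R(z) = (1 + 11/13z)/(1 − 2/13z).

Solve |R(x)|<1 on ℝ⁻.
x=-1.77: |R|=0.3912
R=−1: 1+11/13x = −1+2/13x ⇒ -9/13x=2 ⇒ x=2/(-9/13)=-2.8889
Confirm numerically:
  x=-2.543: |R|=0.82788 <1
  x=-2.269: |R|=0.68189 <1
  x=-1.546: |R|=0.24894 <1
  x=-3.190: |R|=1.13983 >1
  x=-2.976: |R|=1.04137 >1
Interval (-2.8889, 0).

z∈(-2.8889,0).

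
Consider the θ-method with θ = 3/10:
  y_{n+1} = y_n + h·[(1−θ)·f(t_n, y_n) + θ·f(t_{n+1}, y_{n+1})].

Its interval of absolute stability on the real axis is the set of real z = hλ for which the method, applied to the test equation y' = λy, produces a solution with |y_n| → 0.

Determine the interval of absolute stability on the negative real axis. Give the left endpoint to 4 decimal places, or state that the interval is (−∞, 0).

On y'=λy, z=hλ:
  y_{n+1} = y_n + z·[7/10·y_n + 3/10·y_{n+1}] ⇒ (1 − 3/10z)y_{n+1} = (1 + 7/10z)y_n
  so R(z) = (1 + 7/10z)/(1 − 3/10z).

Solve |R(x)|<1 on ℝ⁻.
x=-1.11: |R|=0.1673
R=−1: 1+7/10x = −1+3/10x ⇒ -2/5x=2 ⇒ x=2/(-2/5)=-5.0000
Confirm numerically:
  x=-4.453: |R|=0.90633 <1
  x=-4.073: |R|=0.83312 <1
  x=-3.925: |R|=0.80253 <1
  x=-2.680: |R|=0.48559 <1
  x=-5.484: |R|=1.07319 >1
  x=-5.388: |R|=1.05932 >1
Stable set (-5.0000, 0).

(-5.0000, 0).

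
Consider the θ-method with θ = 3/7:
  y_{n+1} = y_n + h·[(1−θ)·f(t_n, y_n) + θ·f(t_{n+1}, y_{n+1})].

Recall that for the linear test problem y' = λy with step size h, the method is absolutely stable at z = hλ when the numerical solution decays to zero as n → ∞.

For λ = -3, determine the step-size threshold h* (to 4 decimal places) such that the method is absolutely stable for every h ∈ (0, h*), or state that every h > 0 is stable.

(-14.0000,0); λ=-3 ⇒ h* = (14)/3 = 4.6667.

Set f=λy, z=hλ:
  y_{n+1} = y_n + z·[4/7·y_n + 3/7·y_{n+1}] ⇒ (1 − 3/7z)y_{n+1} = (1 + 4/7z)y_n
  ⇒ R(z) = (1 + 4/7z)/(1 − 3/7z).

Boundary: |R(x)|=1, x<0.
x=-0.44: |R|=0.6298
R=−1: 1+4/7x = −1+3/7x ⇒ -1/7x=2 ⇒ x=2/(-1/7)=-14.0000
Confirm numerically:
  x=-9.146: |R|=0.85905 <1
  x=-7.754: |R|=0.79360 <1
  x=-5.705: |R|=0.65602 <1
  x=-5.620: |R|=0.64878 <1
  x=-14.131: |R|=1.00265 >1
  x=-14.104: |R|=1.00211 >1
So |R|<1 on (-14.0000, 0).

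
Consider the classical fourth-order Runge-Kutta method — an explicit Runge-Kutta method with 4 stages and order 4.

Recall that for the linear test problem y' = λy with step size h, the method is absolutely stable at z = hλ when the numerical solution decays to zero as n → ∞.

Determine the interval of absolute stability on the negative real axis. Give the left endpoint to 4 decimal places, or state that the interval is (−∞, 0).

Set f=λy, z=hλ:
  order 4, 4-stage ⇒ R(z)=1+z+z^2/2+z^3/6+z^4/24
  (e.g. R(-1.66)=0.27181, |R|=0.27181)

Solve |R(x)|<1 on ℝ⁻.
x=-1.66: |R|=0.2718
|R(-3.02)|=1.4155 |R(-1.96)|=0.3208 |R(-0.87)|=0.4226
Bisect:
  x_lo=-3.3202 |R|=2.1548  x_hi=-0.0793 |R|=0.9238
  mid=-1.69973 |R|=0.27415 →hi
  mid=-2.50994 |R|=0.65826 →hi
  mid=-2.91505 |R|=1.21392 →lo
  mid=-2.71250 |R|=0.89568 →hi
  mid=-2.81378 |R|=1.04380 →lo
  mid=-2.76314 |R|=0.96711 →hi
  mid=-2.78846 |R|=1.00478 →lo
  mid=-2.77580 |R|=0.98578 →hi
  mid=-2.78213 |R|=0.99524 →hi
  mid=-2.78529 |R|=1.00000 →hi
  ...
  [-2.78549,-2.78529] ⇒ x*=-2.7853
Interval (-2.7853, 0).

z∈(-2.7853,0).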